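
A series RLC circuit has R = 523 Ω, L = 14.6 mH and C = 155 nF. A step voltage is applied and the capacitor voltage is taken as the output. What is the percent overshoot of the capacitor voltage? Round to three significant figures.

For a series RLC circuit (capacitor voltage as output), ω_n = 1/√(LC) = 1/√(14.6 mH · 155 nF) = 21000 rad/s.
ζ = (R/2)·√(C/L) = (523/2)·√(155 nF/14.6 mH) = 0.852.
%OS = 100 e^{−πζ/√(1−ζ²)} with ζ = 0.852 gives 0.602%.

%OS ≈ 0.602%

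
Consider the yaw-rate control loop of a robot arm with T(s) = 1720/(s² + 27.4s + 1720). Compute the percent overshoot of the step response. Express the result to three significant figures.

%OS ≈ 33.3%

Matching coefficients with s² + 2ζω_n s + ω_n² gives ω_n² = 1720 ⇒ ω_n = 41.5 rad/s, and ζ = 27.4/(2ω_n) = 0.330.
%OS = 100 e^{−πζ/√(1−ζ²)} with ζ = 0.330 gives 33.3%.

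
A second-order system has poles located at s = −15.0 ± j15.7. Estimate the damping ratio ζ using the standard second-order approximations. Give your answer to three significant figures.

The poles are at −σ ± jω_d with σ = 15.0 and ω_d = 15.7, so ω_n = √(σ²+ω_d²) = 21.7 rad/s and ζ = σ/ω_n = 0.691.

ζ ≈ 0.691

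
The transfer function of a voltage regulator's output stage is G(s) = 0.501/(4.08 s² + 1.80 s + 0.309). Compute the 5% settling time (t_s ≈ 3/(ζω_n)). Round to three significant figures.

t_s ≈ 13.6 s

Dividing through by 4.08: denominator becomes s² + 0.4412 s + 0.07574.
So ω_n = √0.07574 = 0.275 rad/s and ζ = 0.4412/(2·0.275) = 0.802.
t_s ≈ 3/(ζω_n) = 13.6 s.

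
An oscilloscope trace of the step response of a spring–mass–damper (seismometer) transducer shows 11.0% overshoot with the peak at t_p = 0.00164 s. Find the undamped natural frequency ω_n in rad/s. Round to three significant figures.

The overshoot fixes ζ = −ln(OS)/√(π²+ln²(OS)) = 0.575.
t_p = π/ω_d ⇒ ω_d = 1920 rad/s; then ω_n = ω_d/√(1−ζ²) = 2340 rad/s.

ω_n ≈ 2340 rad/s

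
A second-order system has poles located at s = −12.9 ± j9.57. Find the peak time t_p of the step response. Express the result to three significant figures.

t_p ≈ 0.328 s

t_p = π/ω_d with ω_d = 9.57 (the imaginary part), so t_p = 0.328 s.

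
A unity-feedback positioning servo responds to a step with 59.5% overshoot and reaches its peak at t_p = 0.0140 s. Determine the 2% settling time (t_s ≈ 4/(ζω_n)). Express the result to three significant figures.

t_s ≈ 0.108 s

ζ from %OS: ζ = |ln 0.595|/√(π²+ln²0.595) = 0.163.
t_p = π/ω_d ⇒ ω_d = 224 rad/s; then ω_n = ω_d/√(1−ζ²) = 227 rad/s.
t_s ≈ 4/(ζω_n) = 4/(0.163·227) = 0.108 s.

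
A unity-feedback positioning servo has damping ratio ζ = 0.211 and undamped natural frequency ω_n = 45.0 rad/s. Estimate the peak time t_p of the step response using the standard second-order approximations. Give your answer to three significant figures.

The damped frequency is ω_d = ω_n√(1−ζ²) = 45.0·√(1−0.0445) = 44.0 rad/s.
Peak time t_p = π/ω_d = π/44.0 = 0.0714 s.

t_p ≈ 0.0714 s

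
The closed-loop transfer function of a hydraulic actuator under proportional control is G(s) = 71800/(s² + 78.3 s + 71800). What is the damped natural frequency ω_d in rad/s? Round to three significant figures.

Comparing the denominator to s² + 2ζω_n s + ω_n²: ω_n = √71800 = 268 rad/s, and 2ζω_n = 78.3 so ζ = 78.3/(2·268) = 0.146.
The damped frequency ω_d = ω_n√(1−ζ²) = 265 rad/s.

ω_d ≈ 265 rad/s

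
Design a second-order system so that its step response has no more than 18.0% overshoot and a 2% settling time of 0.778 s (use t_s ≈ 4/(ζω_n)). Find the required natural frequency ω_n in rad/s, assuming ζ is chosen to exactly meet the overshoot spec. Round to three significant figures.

ω_n ≈ 10.7 rad/s

Inverting the overshoot relation: ζ = |ln 0.180|/√(π² + ln²0.180) = 0.479.
From t_s ≈ 4/(ζω_n): ω_n = 4/(ζ·t_s) = 4/(0.479·0.778) = 10.7 rad/s.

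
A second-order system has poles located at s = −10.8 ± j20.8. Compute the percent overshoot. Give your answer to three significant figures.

|pole| = ω_n = √(10.8² + 20.8²) = 23.4 rad/s; ζ = cos θ = σ/ω_n = 0.461.
Overshoot: exp(−π·0.461/√(1−0.461²)) = 0.196, i.e. 19.6%.

%OS ≈ 19.6%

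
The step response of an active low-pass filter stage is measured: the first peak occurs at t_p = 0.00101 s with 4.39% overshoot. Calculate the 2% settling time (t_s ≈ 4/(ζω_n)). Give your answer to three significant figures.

ζ from %OS: ζ = |ln 0.0439|/√(π²+ln²0.0439) = 0.705.
From t_p = π/ω_d, ω_d = π/0.00101 = 3110 rad/s, so ω_n = ω_d/√(1−ζ²) = 4390 rad/s.
t_s ≈ 4/(ζω_n) = 4/(0.705·4390) = 0.00129 s.

t_s ≈ 0.00129 s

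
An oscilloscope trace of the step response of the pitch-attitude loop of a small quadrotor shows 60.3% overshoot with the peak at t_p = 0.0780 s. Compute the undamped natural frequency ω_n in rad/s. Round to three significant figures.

ω_n ≈ 40.8 rad/s

The overshoot fixes ζ = −ln(OS)/√(π²+ln²(OS)) = 0.159.
From t_p = π/ω_d, ω_d = π/0.0780 = 40.3 rad/s, so ω_n = ω_d/√(1−ζ²) = 40.8 rad/s.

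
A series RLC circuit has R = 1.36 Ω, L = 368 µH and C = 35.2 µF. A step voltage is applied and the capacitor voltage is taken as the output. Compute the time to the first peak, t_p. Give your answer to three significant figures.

For a series RLC circuit (capacitor voltage as output), ω_n = 1/√(LC) = 1/√(368 µH · 35.2 µF) = 8790 rad/s.
ζ = (R/2)·√(C/L) = (1.36/2)·√(35.2 µF/368 µH) = 0.210.
ω_d = ω_n√(1−ζ²) = 8590 rad/s. t_p = π/ω_d = 0.000366 s.

t_p ≈ 0.000366 s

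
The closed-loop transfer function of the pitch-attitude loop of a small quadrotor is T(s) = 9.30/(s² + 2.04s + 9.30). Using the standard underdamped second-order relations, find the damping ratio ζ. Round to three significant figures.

ζ ≈ 0.334

Comparing the denominator to s² + 2ζω_n s + ω_n²: ω_n = √9.30 = 3.05 rad/s, and 2ζω_n = 2.04 so ζ = 2.04/(2·3.05) = 0.334.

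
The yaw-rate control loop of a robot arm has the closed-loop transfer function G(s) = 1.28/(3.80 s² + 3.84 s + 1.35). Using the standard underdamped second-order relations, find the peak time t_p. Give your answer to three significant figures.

t_p ≈ 9.94 s

Dividing through by 3.80: denominator becomes s² + 1.011 s + 0.3553.
So ω_n = √0.3553 = 0.596 rad/s and ζ = 1.011/(2·0.596) = 0.848.
ω_d = ω_n√(1−ζ²) = 0.316 rad/s. t_p = π/ω_d = 9.94 s.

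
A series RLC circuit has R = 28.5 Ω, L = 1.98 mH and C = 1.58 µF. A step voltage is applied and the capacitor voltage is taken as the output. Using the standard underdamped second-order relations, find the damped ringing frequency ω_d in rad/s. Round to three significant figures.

For a series RLC circuit (capacitor voltage as output), ω_n = 1/√(LC) = 1/√(1.98 mH · 1.58 µF) = 17900 rad/s.
ζ = (R/2)·√(C/L) = (28.5/2)·√(1.58 µF/1.98 mH) = 0.403.
The damped frequency ω_d = ω_n√(1−ζ²) = 16400 rad/s.

ω_d ≈ 16400 rad/s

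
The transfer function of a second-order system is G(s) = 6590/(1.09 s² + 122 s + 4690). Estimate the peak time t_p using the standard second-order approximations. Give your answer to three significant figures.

t_p ≈ 0.0918 s

Dividing through by 1.09: denominator becomes s² + 111.9 s + 4303.
So ω_n = √4303 = 65.6 rad/s and ζ = 111.9/(2·65.6) = 0.853.
ω_d = 65.6·√(1 − 0.853²) = 34.2 rad/s. t_p = π/ω_d = 0.0918 s.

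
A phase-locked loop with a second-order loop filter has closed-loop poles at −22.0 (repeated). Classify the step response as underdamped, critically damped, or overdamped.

Since there is a repeated negative-real pole, the response is critically damped.

critically damped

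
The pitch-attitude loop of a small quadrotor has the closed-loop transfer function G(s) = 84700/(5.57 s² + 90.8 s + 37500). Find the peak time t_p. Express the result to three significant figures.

t_p ≈ 0.0385 s

Dividing through by 5.57: denominator becomes s² + 16.30 s + 6732.
So ω_n = √6732 = 82.1 rad/s and ζ = 16.30/(2·82.1) = 0.0993.
ω_d = ω_n√(1−ζ²) = 81.6 rad/s. t_p = π/ω_d = 0.0385 s.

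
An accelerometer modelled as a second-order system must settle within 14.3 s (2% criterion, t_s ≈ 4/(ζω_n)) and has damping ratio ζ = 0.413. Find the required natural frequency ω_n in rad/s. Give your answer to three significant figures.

ω_n ≈ 0.677 rad/s

Rearranging t_s ≈ 4/(ζω_n) gives ω_n = 4/(ζ·t_s) = 4/(0.413 × 14.3) = 0.677 rad/s.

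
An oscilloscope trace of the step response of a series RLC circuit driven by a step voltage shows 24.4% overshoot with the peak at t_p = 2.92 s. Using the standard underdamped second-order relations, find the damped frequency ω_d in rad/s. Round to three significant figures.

t_p = π/ω_d, so ω_d = π/2.92 = 1.08 rad/s.

ω_d ≈ 1.08 rad/s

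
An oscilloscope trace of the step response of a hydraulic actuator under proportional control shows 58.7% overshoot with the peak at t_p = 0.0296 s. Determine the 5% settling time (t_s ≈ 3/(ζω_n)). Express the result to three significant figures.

t_s ≈ 0.167 s

ζ from %OS: ζ = |ln 0.587|/√(π²+ln²0.587) = 0.167.
From t_p = π/ω_d, ω_d = π/0.0296 = 106 rad/s, so ω_n = ω_d/√(1−ζ²) = 108 rad/s.
t_s ≈ 3/(ζω_n) = 3/(0.167·108) = 0.167 s.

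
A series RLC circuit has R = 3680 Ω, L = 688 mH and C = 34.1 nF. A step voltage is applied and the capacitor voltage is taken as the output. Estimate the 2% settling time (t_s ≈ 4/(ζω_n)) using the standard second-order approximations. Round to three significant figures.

For a series RLC circuit (capacitor voltage as output), ω_n = 1/√(LC) = 1/√(688 mH · 34.1 nF) = 6530 rad/s.
ζ = (R/2)·√(C/L) = (3680/2)·√(34.1 nF/688 mH) = 0.410.
t_s ≈ 4/(ζω_n) = 0.00150 s.

t_s ≈ 0.00150 s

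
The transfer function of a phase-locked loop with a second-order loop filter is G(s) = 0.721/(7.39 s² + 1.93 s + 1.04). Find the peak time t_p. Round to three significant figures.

Dividing through by 7.39: denominator becomes s² + 0.2612 s + 0.1407.
So ω_n = √0.1407 = 0.375 rad/s and ζ = 0.2612/(2·0.375) = 0.348.
ω_d = ω_n√(1−ζ²) = 0.352 rad/s. t_p = π/ω_d = 8.93 s.

t_p ≈ 8.93 s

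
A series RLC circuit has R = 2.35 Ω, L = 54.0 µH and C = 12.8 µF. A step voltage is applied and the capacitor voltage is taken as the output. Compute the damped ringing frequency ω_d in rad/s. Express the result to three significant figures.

ω_d ≈ 31200 rad/s

For a series RLC circuit (capacitor voltage as output), ω_n = 1/√(LC) = 1/√(54.0 µH · 12.8 µF) = 38000 rad/s.
ζ = (R/2)·√(C/L) = (2.35/2)·√(12.8 µF/54.0 µH) = 0.572.
ω_d = ω_n√(1−ζ²) = 31200 rad/s.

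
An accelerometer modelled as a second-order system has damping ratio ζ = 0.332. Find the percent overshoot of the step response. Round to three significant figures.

%OS ≈ 33.1%

For an underdamped second-order system, %OS = 100·exp(−πζ/√(1−ζ²)).
πζ/√(1−ζ²) = π·0.332/√(1−0.110) = 1.106, so %OS = 100·e^(−1.106) = 33.1%.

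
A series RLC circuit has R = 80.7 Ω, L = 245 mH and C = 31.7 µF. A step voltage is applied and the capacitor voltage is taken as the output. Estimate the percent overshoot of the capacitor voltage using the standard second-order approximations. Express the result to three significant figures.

%OS ≈ 19.7%

For a series RLC circuit (capacitor voltage as output), ω_n = 1/√(LC) = 1/√(245 mH · 31.7 µF) = 359 rad/s.
ζ = (R/2)·√(C/L) = (80.7/2)·√(31.7 µF/245 mH) = 0.459.
%OS = 100·exp(−πζ/√(1−ζ²)) = 19.7%.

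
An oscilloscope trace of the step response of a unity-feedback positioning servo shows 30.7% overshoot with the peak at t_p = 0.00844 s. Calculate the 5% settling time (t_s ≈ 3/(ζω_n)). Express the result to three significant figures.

From the overshoot, ζ = −ln(OS)/√(π²+ln²(OS)) = 0.352.
From t_p = π/ω_d, ω_d = π/0.00844 = 372 rad/s, so ω_n = ω_d/√(1−ζ²) = 398 rad/s.
t_s ≈ 3/(ζω_n) = 3/(0.352·398) = 0.0214 s.

t_s ≈ 0.0214 s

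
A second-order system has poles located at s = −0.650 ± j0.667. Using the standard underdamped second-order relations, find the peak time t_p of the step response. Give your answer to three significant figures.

t_p ≈ 4.71 s

t_p = π/ω_d with ω_d = 0.667 (the imaginary part), so t_p = 4.71 s.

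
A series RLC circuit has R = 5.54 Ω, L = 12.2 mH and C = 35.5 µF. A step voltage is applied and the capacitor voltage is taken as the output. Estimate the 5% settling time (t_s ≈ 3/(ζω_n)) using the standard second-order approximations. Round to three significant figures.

t_s ≈ 0.0132 s

For a series RLC circuit (capacitor voltage as output), ω_n = 1/√(LC) = 1/√(12.2 mH · 35.5 µF) = 1520 rad/s.
ζ = (R/2)·√(C/L) = (5.54/2)·√(35.5 µF/12.2 mH) = 0.149.
t_s ≈ 3/(ζω_n) = 0.0132 s.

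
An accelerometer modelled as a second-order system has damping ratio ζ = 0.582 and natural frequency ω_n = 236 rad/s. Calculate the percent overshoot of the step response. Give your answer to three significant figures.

%OS ≈ 10.6%

For an underdamped second-order system, %OS = 100·exp(−πζ/√(1−ζ²)).
πζ/√(1−ζ²) = π·0.582/√(1−0.339) = 2.248, so %OS = 100·e^(−2.248) = 10.6%.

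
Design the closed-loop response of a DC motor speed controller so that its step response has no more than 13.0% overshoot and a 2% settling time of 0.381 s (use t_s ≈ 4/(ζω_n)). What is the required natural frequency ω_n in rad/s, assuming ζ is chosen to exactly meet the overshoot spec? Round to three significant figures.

ω_n ≈ 19.3 rad/s

ζ = −ln(OS)/√(π² + (ln OS)²). With OS = 0.130, ln OS = −2.040 and ζ = 2.040/3.746 = 0.545.
From t_s ≈ 4/(ζω_n): ω_n = 4/(ζ·t_s) = 4/(0.545·0.381) = 19.3 rad/s.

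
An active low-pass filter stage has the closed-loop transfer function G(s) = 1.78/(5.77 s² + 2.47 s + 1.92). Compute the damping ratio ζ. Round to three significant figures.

Dividing through by 5.77: denominator becomes s² + 0.4281 s + 0.3328.
So ω_n = √0.3328 = 0.577 rad/s and ζ = 0.4281/(2·0.577) = 0.371.

ζ ≈ 0.371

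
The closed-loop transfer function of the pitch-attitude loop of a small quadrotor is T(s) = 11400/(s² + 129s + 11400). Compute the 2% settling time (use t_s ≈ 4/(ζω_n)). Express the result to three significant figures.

t_s ≈ 0.0620 s

ω_n = √11400 = 107 rad/s; ζ = 129/(2·107) = 0.604.
t_s ≈ 4/(ζω_n) = 4/(0.604·107) = 0.0620 s.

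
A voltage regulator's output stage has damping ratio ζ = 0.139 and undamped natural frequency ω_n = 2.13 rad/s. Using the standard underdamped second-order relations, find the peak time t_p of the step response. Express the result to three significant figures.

t_p ≈ 1.49 s

The damped frequency is ω_d = ω_n√(1−ζ²) = 2.13·√(1−0.0193) = 2.11 rad/s.
Peak time t_p = π/ω_d = π/2.11 = 1.49 s.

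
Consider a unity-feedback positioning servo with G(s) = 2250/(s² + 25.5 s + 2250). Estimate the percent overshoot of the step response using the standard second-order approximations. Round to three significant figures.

%OS ≈ 41.6%

ω_n = √2250 = 47.4 rad/s; ζ = 25.5/(2·47.4) = 0.269.
%OS = 100 e^{−πζ/√(1−ζ²)} with ζ = 0.269 gives 41.6%.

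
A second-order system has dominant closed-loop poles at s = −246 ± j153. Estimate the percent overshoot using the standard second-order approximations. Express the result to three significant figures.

With σ = 246, ω_d = 153: ω_n = √(σ²+ω_d²) = 290 rad/s, ζ = σ/ω_n = 0.849.
%OS = 100 e^{−πζ/√(1−ζ²)} with ζ = 0.849 gives 0.640%.

%OS ≈ 0.640%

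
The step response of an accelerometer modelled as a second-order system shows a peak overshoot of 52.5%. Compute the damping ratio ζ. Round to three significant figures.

Inverting the overshoot relation: ζ = |ln 0.525|/√(π² + ln²0.525) = 0.201.

ζ ≈ 0.201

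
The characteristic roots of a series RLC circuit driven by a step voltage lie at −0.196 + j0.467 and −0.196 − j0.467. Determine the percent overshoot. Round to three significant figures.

|pole| = ω_n = √(0.196² + 0.467²) = 0.506 rad/s; ζ = cos θ = σ/ω_n = 0.387.
%OS = 100 e^{−πζ/√(1−ζ²)} with ζ = 0.387 gives 26.8%.

%OS ≈ 26.8%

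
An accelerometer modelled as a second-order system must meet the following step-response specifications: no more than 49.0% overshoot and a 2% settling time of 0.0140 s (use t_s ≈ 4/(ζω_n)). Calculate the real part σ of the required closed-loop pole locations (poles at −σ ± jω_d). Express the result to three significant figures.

The settling-time spec alone fixes σ = ζω_n = 4/t_s = 4/0.0140 = 286.
(Overshoot then fixes ζ = 0.221 and hence ω_d = σ·√(1−ζ²)/ζ = 1260 rad/s.)

σ ≈ 286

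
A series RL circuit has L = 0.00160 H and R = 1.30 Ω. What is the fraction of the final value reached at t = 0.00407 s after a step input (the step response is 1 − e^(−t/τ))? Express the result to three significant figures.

τ = L/R = 0.00160/1.30 = 0.00123 s.
y(t)/y_∞ = 1 − e^(−t/τ) = 1 − e^(−0.00407/0.00123) = 1 − e^(−3.31) = 0.963.

y/y_∞ ≈ 0.963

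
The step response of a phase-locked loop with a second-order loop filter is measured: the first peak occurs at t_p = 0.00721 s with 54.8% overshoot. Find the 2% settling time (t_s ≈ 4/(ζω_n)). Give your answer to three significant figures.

ζ from %OS: ζ = |ln 0.548|/√(π²+ln²0.548) = 0.188.
From t_p = π/ω_d, ω_d = π/0.00721 = 436 rad/s, so ω_n = ω_d/√(1−ζ²) = 444 rad/s.
t_s ≈ 4/(ζω_n) = 4/(0.188·444) = 0.0479 s.

t_s ≈ 0.0479 s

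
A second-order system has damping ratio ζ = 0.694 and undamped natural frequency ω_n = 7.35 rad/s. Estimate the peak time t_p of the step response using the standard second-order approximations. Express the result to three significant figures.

The damped frequency is ω_d = ω_n√(1−ζ²) = 7.35·√(1−0.482) = 5.29 rad/s.
Peak time t_p = π/ω_d = π/5.29 = 0.594 s.

t_p ≈ 0.594 s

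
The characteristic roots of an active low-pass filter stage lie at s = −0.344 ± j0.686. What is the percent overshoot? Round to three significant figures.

%OS ≈ 20.7%

|pole| = ω_n = √(0.344² + 0.686²) = 0.767 rad/s; ζ = cos θ = σ/ω_n = 0.448.
Overshoot: exp(−π·0.448/√(1−0.448²)) = 0.207, i.e. 20.7%.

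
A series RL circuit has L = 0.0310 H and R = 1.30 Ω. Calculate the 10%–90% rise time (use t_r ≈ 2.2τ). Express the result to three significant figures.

t_r ≈ 0.0525 s

τ = L/R = 0.0310/1.30 = 0.0238 s.
t_r ≈ 2.2τ = 0.0525 s.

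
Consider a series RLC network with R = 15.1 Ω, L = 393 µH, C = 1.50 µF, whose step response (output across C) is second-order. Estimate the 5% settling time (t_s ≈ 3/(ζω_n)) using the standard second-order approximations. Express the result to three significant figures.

For a series RLC circuit (capacitor voltage as output), ω_n = 1/√(LC) = 1/√(393 µH · 1.50 µF) = 41200 rad/s.
ζ = (R/2)·√(C/L) = (15.1/2)·√(1.50 µF/393 µH) = 0.466.
t_s ≈ 3/(ζω_n) = 0.000156 s.

t_s ≈ 0.000156 s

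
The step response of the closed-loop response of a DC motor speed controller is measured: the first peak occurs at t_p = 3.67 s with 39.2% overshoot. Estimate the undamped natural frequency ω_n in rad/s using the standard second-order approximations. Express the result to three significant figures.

The overshoot fixes ζ = −ln(OS)/√(π²+ln²(OS)) = 0.286.
From t_p = π/ω_d, ω_d = π/3.67 = 0.856 rad/s, so ω_n = ω_d/√(1−ζ²) = 0.893 rad/s.

ω_n ≈ 0.893 rad/s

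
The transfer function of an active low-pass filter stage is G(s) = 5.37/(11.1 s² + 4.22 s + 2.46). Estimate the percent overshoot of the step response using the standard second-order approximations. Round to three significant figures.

%OS ≈ 25.0%

Dividing through by 11.1: denominator becomes s² + 0.3802 s + 0.2216.
So ω_n = √0.2216 = 0.471 rad/s and ζ = 0.3802/(2·0.471) = 0.404.
Overshoot: exp(−π·0.404/√(1−0.404²)) = 0.250, i.e. 25.0%.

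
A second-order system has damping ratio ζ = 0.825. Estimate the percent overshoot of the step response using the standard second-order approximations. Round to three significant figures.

%OS ≈ 1.02%

For an underdamped second-order system, %OS = 100·exp(−πζ/√(1−ζ²)).
πζ/√(1−ζ²) = π·0.825/√(1−0.681) = 4.586, so %OS = 100·e^(−4.586) = 1.02%.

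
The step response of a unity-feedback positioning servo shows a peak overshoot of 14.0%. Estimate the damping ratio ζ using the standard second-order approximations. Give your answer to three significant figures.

From %OS = 100·exp(−πζ/√(1−ζ²)), invert to get ζ = −ln(OS)/√(π² + ln²(OS)) with OS = 0.140.
−ln 0.140 = 1.966, so ζ = 1.966/√(π² + 3.866) = 0.531.

ζ ≈ 0.531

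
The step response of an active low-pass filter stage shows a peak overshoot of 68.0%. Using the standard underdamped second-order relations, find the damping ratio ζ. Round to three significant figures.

ζ = −ln(OS)/√(π² + (ln OS)²). With OS = 0.680, ln OS = −0.3857 and ζ = 0.3857/3.165 = 0.122.

ζ ≈ 0.122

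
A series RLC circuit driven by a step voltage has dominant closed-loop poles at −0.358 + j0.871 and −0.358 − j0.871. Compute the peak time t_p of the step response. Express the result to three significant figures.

t_p ≈ 3.61 s

t_p = π/ω_d with ω_d = 0.871 (the imaginary part), so t_p = 3.61 s.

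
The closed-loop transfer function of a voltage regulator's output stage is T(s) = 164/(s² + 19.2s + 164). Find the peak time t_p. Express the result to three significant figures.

Matching coefficients with s² + 2ζω_n s + ω_n² gives ω_n² = 164 ⇒ ω_n = 12.8 rad/s, and ζ = 19.2/(2ω_n) = 0.750.
ω_d = ω_n√(1−ζ²) = 8.48 rad/s. Then t_p = π/ω_d = 0.371 s.

t_p ≈ 0.371 s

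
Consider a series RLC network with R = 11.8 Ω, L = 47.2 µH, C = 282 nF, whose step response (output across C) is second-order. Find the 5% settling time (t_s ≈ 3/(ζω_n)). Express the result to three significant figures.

t_s ≈ 0.0000240 s

For a series RLC circuit (capacitor voltage as output), ω_n = 1/√(LC) = 1/√(47.2 µH · 282 nF) = 274000 rad/s.
ζ = (R/2)·√(C/L) = (11.8/2)·√(282 nF/47.2 µH) = 0.456.
t_s ≈ 3/(ζω_n) = 0.0000240 s.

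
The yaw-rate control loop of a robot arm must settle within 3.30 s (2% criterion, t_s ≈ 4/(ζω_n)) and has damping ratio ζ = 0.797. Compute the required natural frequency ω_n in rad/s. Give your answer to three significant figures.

ω_n ≈ 1.52 rad/s

Rearranging t_s ≈ 4/(ζω_n) gives ω_n = 4/(ζ·t_s) = 4/(0.797 × 3.30) = 1.52 rad/s.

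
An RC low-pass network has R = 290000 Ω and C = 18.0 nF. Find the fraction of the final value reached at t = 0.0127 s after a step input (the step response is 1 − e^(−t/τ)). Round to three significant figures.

τ = RC = 290000 × 18.0 nF = 0.00522 s.
y(t)/y_∞ = 1 − e^(−t/τ) = 1 − e^(−0.0127/0.00522) = 1 − e^(−2.43) = 0.912.

y/y_∞ ≈ 0.912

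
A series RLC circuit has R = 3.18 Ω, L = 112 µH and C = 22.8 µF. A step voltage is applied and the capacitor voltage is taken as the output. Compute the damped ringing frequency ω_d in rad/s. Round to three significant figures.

For a series RLC circuit (capacitor voltage as output), ω_n = 1/√(LC) = 1/√(112 µH · 22.8 µF) = 19800 rad/s.
ζ = (R/2)·√(C/L) = (3.18/2)·√(22.8 µF/112 µH) = 0.717.
ω_d = 19800·√(1 − 0.717²) = 13800 rad/s.

ω_d ≈ 13800 rad/s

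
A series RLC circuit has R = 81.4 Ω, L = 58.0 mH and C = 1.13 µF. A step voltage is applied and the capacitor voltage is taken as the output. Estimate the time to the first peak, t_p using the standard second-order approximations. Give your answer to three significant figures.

t_p ≈ 0.000818 s

For a series RLC circuit (capacitor voltage as output), ω_n = 1/√(LC) = 1/√(58.0 mH · 1.13 µF) = 3910 rad/s.
ζ = (R/2)·√(C/L) = (81.4/2)·√(1.13 µF/58.0 mH) = 0.180.
The damped frequency ω_d = ω_n√(1−ζ²) = 3840 rad/s. t_p = π/ω_d = 0.000818 s.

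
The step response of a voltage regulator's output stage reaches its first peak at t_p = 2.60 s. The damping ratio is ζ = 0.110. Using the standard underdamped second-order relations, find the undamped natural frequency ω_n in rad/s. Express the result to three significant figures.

ω_n ≈ 1.22 rad/s

Peak time t_p = π/ω_d, so ω_d = π/t_p = π/2.60 = 1.21 rad/s.
ω_n = ω_d/√(1−ζ²) = 1.21/√0.988 = 1.22 rad/s.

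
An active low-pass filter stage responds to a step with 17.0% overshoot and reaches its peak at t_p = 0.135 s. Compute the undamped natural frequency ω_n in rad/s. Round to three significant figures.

ζ from %OS: ζ = |ln 0.170|/√(π²+ln²0.170) = 0.491.
t_p = π/ω_d ⇒ ω_d = 23.3 rad/s; then ω_n = ω_d/√(1−ζ²) = 26.7 rad/s.

ω_n ≈ 26.7 rad/s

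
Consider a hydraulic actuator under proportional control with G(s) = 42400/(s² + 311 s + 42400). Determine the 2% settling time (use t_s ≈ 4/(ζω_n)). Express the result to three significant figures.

t_s ≈ 0.0257 s

ω_n = √42400 = 206 rad/s; ζ = 311/(2·206) = 0.755.
t_s ≈ 4/(ζω_n) = 4/(0.755·206) = 0.0257 s.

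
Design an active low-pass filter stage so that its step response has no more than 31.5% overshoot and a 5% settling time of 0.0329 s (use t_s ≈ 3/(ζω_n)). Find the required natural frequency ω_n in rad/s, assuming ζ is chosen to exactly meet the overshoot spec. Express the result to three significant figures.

ω_n ≈ 264 rad/s

Inverting the overshoot relation: ζ = |ln 0.315|/√(π² + ln²0.315) = 0.345.
Then ω_n = 3/(ζ t_s) = 3/(0.345 × 0.0329) = 264 rad/s.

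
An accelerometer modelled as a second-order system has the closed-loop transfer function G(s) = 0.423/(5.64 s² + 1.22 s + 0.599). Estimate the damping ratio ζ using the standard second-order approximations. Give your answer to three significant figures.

ζ ≈ 0.332

Dividing through by 5.64: denominator becomes s² + 0.2163 s + 0.1062.
So ω_n = √0.1062 = 0.326 rad/s and ζ = 0.2163/(2·0.326) = 0.332.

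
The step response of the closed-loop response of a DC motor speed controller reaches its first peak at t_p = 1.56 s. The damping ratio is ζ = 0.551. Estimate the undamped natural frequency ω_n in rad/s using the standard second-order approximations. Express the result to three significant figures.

Peak time t_p = π/ω_d, so ω_d = π/t_p = π/1.56 = 2.01 rad/s.
ω_n = ω_d/√(1−ζ²) = 2.01/√0.696 = 2.41 rad/s.

ω_n ≈ 2.41 rad/s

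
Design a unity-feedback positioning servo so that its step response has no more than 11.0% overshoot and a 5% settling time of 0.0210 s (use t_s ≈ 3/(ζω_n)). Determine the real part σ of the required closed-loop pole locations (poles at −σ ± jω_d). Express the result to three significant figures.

σ ≈ 143

The settling-time spec alone fixes σ = ζω_n = 3/t_s = 3/0.0210 = 143.
(Overshoot then fixes ζ = 0.575 and hence ω_d = σ·√(1−ζ²)/ζ = 203 rad/s.)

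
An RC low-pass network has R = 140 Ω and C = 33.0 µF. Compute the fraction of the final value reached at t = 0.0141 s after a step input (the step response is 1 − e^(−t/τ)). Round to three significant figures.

τ = RC = 140 × 33.0 µF = 0.00462 s.
y(t)/y_∞ = 1 − e^(−t/τ) = 1 − e^(−0.0141/0.00462) = 1 − e^(−3.05) = 0.953.

y/y_∞ ≈ 0.953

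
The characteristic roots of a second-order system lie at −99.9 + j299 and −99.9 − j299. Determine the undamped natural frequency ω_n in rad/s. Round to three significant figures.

ω_n ≈ 315 rad/s

The poles are at −σ ± jω_d with σ = 99.9 and ω_d = 299, so ω_n = √(σ²+ω_d²) = 315 rad/s and ζ = σ/ω_n = 0.317.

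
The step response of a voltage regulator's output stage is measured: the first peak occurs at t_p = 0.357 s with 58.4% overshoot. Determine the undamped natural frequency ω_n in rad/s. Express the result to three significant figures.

ω_n ≈ 8.93 rad/s

ζ from %OS: ζ = |ln 0.584|/√(π²+ln²0.584) = 0.169.
From t_p = π/ω_d, ω_d = π/0.357 = 8.80 rad/s, so ω_n = ω_d/√(1−ζ²) = 8.93 rad/s.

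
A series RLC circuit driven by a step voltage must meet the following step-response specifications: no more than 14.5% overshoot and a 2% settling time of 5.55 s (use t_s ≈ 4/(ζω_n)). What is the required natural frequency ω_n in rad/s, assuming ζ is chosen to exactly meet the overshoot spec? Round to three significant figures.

ζ = −ln(OS)/√(π² + (ln OS)²). With OS = 0.145, ln OS = −1.931 and ζ = 1.931/3.688 = 0.524.
From t_s ≈ 4/(ζω_n): ω_n = 4/(ζ·t_s) = 4/(0.524·5.55) = 1.38 rad/s.

ω_n ≈ 1.38 rad/s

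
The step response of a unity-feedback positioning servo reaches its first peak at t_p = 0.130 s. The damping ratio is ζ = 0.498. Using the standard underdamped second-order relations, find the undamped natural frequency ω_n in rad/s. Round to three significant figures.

Peak time t_p = π/ω_d, so ω_d = π/t_p = π/0.130 = 24.2 rad/s.
ω_n = ω_d/√(1−ζ²) = 24.2/√0.752 = 27.9 rad/s.

ω_n ≈ 27.9 rad/s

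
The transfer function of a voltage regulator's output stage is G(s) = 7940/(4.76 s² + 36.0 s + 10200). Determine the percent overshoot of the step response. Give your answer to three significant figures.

%OS ≈ 77.3%

Dividing through by 4.76: denominator becomes s² + 7.563 s + 2143.
So ω_n = √2143 = 46.3 rad/s and ζ = 7.563/(2·46.3) = 0.0817.
%OS = 100 e^{−πζ/√(1−ζ²)} with ζ = 0.0817 gives 77.3%.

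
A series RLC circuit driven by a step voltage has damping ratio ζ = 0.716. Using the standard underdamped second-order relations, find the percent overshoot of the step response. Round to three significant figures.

For an underdamped second-order system, %OS = 100·exp(−πζ/√(1−ζ²)).
πζ/√(1−ζ²) = π·0.716/√(1−0.513) = 3.222, so %OS = 100·e^(−3.222) = 3.99%.

%OS ≈ 3.99%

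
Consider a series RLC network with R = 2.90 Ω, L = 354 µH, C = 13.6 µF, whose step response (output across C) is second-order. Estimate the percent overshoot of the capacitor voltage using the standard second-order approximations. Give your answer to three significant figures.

%OS ≈ 39.4%

For a series RLC circuit (capacitor voltage as output), ω_n = 1/√(LC) = 1/√(354 µH · 13.6 µF) = 14400 rad/s.
ζ = (R/2)·√(C/L) = (2.90/2)·√(13.6 µF/354 µH) = 0.284.
%OS = 100·exp(−πζ/√(1−ζ²)) = 39.4%.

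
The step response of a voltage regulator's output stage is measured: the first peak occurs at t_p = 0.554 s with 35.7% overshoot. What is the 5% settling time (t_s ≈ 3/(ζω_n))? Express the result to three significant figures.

t_s ≈ 1.61 s

ζ from %OS: ζ = |ln 0.357|/√(π²+ln²0.357) = 0.312.
t_p = π/ω_d ⇒ ω_d = 5.67 rad/s; then ω_n = ω_d/√(1−ζ²) = 5.97 rad/s.
t_s ≈ 3/(ζω_n) = 3/(0.312·5.97) = 1.61 s.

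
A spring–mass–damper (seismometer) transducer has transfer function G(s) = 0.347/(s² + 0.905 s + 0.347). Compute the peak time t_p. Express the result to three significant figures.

t_p ≈ 8.33 s

Comparing the denominator to s² + 2ζω_n s + ω_n²: ω_n = √0.347 = 0.589 rad/s, and 2ζω_n = 0.905 so ζ = 0.905/(2·0.589) = 0.768.
ω_d = ω_n√(1−ζ²) = 0.377 rad/s. Then t_p = π/ω_d = 8.33 s.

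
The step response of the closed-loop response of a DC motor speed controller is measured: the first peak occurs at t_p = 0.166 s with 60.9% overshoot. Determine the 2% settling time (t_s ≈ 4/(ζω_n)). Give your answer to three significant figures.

t_s ≈ 1.34 s

The overshoot fixes ζ = −ln(OS)/√(π²+ln²(OS)) = 0.156.
From t_p = π/ω_d, ω_d = π/0.166 = 18.9 rad/s, so ω_n = ω_d/√(1−ζ²) = 19.2 rad/s.
t_s ≈ 4/(ζω_n) = 4/(0.156·19.2) = 1.34 s.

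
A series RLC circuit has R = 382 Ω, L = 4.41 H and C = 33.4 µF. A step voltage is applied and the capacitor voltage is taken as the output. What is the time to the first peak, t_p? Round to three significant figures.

For a series RLC circuit (capacitor voltage as output), ω_n = 1/√(LC) = 1/√(4.41 H · 33.4 µF) = 82.4 rad/s.
ζ = (R/2)·√(C/L) = (382/2)·√(33.4 µF/4.41 H) = 0.526.
ω_d = 82.4·√(1 − 0.526²) = 70.1 rad/s. t_p = π/ω_d = 0.0448 s.

t_p ≈ 0.0448 s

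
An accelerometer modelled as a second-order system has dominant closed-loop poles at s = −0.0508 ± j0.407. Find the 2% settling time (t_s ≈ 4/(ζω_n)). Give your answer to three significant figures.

For poles at −σ ± jω_d, ζω_n = σ = 0.0508, so t_s ≈ 4/σ = 78.7 s.

t_s ≈ 78.7 s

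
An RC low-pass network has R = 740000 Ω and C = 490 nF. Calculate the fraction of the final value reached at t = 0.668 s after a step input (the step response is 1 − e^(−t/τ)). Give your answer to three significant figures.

y/y_∞ ≈ 0.842

τ = RC = 740000 × 490 nF = 0.363 s.
y(t)/y_∞ = 1 − e^(−t/τ) = 1 − e^(−0.668/0.363) = 1 − e^(−1.84) = 0.842.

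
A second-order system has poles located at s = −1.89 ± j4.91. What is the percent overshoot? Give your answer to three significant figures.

|pole| = ω_n = √(1.89² + 4.91²) = 5.26 rad/s; ζ = cos θ = σ/ω_n = 0.359.
Overshoot: exp(−π·0.359/√(1−0.359²)) = 0.298, i.e. 29.8%.

%OS ≈ 29.8%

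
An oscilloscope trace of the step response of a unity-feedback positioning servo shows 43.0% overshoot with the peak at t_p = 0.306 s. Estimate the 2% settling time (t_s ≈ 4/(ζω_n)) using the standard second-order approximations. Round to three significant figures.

t_s ≈ 1.45 s

ζ from %OS: ζ = |ln 0.430|/√(π²+ln²0.430) = 0.259.
From t_p = π/ω_d, ω_d = π/0.306 = 10.3 rad/s, so ω_n = ω_d/√(1−ζ²) = 10.6 rad/s.
t_s ≈ 4/(ζω_n) = 4/(0.259·10.6) = 1.45 s.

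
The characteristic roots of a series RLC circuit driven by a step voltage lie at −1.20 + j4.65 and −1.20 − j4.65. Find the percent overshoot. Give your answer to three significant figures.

%OS ≈ 44.5%

The poles are at −σ ± jω_d with σ = 1.20 and ω_d = 4.65, so ω_n = √(σ²+ω_d²) = 4.80 rad/s and ζ = σ/ω_n = 0.250.
%OS = 100·exp(−πζ/√(1−ζ²)) = 44.5%.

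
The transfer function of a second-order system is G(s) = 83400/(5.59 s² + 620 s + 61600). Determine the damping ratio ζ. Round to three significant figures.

ζ ≈ 0.528

Dividing through by 5.59: denominator becomes s² + 110.9 s + 11020.
So ω_n = √11020 = 105 rad/s and ζ = 110.9/(2·105) = 0.528.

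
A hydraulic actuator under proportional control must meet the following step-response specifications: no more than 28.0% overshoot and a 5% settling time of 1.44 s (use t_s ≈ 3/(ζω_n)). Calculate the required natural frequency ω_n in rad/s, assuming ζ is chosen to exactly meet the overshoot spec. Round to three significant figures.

ω_n ≈ 5.55 rad/s

ζ = −ln(OS)/√(π² + (ln OS)²). With OS = 0.280, ln OS = −1.273 and ζ = 1.273/3.390 = 0.376.
From t_s ≈ 3/(ζω_n): ω_n = 3/(ζ·t_s) = 3/(0.376·1.44) = 5.55 rad/s.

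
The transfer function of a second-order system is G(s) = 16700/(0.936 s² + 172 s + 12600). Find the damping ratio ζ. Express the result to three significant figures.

Dividing through by 0.936: denominator becomes s² + 183.8 s + 13460.
So ω_n = √13460 = 116 rad/s and ζ = 183.8/(2·116) = 0.792.

ζ ≈ 0.792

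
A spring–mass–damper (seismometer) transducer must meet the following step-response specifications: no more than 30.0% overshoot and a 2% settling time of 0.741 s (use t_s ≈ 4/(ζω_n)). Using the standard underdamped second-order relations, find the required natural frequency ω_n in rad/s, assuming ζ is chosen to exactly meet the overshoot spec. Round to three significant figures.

Inverting the overshoot relation: ζ = |ln 0.300|/√(π² + ln²0.300) = 0.358.
From t_s ≈ 4/(ζω_n): ω_n = 4/(ζ·t_s) = 4/(0.358·0.741) = 15.1 rad/s.

ω_n ≈ 15.1 rad/s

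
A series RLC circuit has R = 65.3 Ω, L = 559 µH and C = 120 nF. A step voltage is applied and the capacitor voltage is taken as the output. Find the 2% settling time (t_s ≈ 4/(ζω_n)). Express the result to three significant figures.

For a series RLC circuit (capacitor voltage as output), ω_n = 1/√(LC) = 1/√(559 µH · 120 nF) = 122000 rad/s.
ζ = (R/2)·√(C/L) = (65.3/2)·√(120 nF/559 µH) = 0.478.
t_s ≈ 4/(ζω_n) = 0.0000685 s.

t_s ≈ 0.0000685 s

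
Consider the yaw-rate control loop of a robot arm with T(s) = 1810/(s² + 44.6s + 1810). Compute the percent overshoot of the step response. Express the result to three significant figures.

%OS ≈ 14.5%

ω_n = √1810 = 42.5 rad/s; ζ = 44.6/(2·42.5) = 0.524.
%OS = 100 e^{−πζ/√(1−ζ²)} with ζ = 0.524 gives 14.5%.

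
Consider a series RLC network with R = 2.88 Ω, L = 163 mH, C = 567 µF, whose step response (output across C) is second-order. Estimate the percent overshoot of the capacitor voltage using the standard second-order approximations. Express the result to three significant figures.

%OS ≈ 76.5%

For a series RLC circuit (capacitor voltage as output), ω_n = 1/√(LC) = 1/√(163 mH · 567 µF) = 104 rad/s.
ζ = (R/2)·√(C/L) = (2.88/2)·√(567 µF/163 mH) = 0.0849.
%OS = 100 e^{−πζ/√(1−ζ²)} with ζ = 0.0849 gives 76.5%.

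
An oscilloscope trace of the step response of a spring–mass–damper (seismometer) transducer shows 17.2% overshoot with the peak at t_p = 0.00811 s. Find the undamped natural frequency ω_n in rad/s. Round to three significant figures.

ω_n ≈ 444 rad/s

From the overshoot, ζ = −ln(OS)/√(π²+ln²(OS)) = 0.489.
t_p = π/ω_d ⇒ ω_d = 387 rad/s; then ω_n = ω_d/√(1−ζ²) = 444 rad/s.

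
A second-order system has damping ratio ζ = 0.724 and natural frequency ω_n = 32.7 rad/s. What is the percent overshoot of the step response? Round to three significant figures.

%OS ≈ 3.70%

For an underdamped second-order system, %OS = 100·exp(−πζ/√(1−ζ²)).
πζ/√(1−ζ²) = π·0.724/√(1−0.524) = 3.297, so %OS = 100·e^(−3.297) = 3.70%.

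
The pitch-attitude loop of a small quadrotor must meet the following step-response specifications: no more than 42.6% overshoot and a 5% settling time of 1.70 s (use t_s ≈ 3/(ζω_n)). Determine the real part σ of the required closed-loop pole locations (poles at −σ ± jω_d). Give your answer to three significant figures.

The settling-time spec alone fixes σ = ζω_n = 3/t_s = 3/1.70 = 1.76.
(Overshoot then fixes ζ = 0.262 and hence ω_d = σ·√(1−ζ²)/ζ = 6.50 rad/s.)

σ ≈ 1.76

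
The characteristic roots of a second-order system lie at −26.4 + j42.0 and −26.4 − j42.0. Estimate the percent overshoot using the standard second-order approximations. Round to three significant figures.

With σ = 26.4, ω_d = 42.0: ω_n = √(σ²+ω_d²) = 49.6 rad/s, ζ = σ/ω_n = 0.532.
%OS = 100 e^{−πζ/√(1−ζ²)} with ζ = 0.532 gives 13.9%.

%OS ≈ 13.9%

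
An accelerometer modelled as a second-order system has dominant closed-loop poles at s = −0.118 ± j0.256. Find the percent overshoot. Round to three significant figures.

|pole| = ω_n = √(0.118² + 0.256²) = 0.282 rad/s; ζ = cos θ = σ/ω_n = 0.419.
Overshoot: exp(−π·0.419/√(1−0.419²)) = 0.235, i.e. 23.5%.

%OS ≈ 23.5%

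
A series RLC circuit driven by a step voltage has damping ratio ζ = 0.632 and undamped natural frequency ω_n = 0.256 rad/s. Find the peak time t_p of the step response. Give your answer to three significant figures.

The damped frequency is ω_d = ω_n√(1−ζ²) = 0.256·√(1−0.399) = 0.198 rad/s.
Peak time t_p = π/ω_d = π/0.198 = 15.8 s.

t_p ≈ 15.8 s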